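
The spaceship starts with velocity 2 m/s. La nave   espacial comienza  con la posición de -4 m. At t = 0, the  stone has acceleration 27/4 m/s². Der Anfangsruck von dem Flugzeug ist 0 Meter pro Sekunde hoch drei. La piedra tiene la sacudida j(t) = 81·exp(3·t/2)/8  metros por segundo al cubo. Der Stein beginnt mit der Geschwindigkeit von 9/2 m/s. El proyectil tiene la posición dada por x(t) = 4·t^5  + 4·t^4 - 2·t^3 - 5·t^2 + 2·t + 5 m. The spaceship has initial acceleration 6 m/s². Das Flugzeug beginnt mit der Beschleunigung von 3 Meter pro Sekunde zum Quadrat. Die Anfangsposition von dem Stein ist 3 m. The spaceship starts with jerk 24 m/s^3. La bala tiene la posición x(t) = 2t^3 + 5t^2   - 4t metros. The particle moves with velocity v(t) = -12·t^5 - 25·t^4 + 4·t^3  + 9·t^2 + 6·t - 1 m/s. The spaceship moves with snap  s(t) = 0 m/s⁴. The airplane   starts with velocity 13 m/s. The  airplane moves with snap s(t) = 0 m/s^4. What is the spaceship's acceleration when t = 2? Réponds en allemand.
Wir müssen die Stammfunktion unserer Gleichung für den Snap s(t) = 0 2-mal finden. Die Stammfunktion von dem Snap ist der Ruck. Mit j(0) = 24 erhalten wir j(t) = 24. Durch Integration von dem Ruck und Verwendung der Anfangsbedingung a(0) = 6, erhalten wir a(t) = 24·t + 6. Wir haben die Beschleunigung a(t) = 24·t + 6. Durch Einsetzen von t = 2: a(2) = 54.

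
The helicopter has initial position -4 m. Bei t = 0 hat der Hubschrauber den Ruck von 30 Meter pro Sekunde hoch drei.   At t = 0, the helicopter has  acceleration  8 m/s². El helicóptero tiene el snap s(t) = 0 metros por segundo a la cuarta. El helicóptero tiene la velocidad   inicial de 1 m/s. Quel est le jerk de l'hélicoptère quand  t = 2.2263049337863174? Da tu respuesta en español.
Partiendo del snap s(t) = 0, tomamos 1 antiderivada. La integral del snap es la sacudida. Usando j(0) = 30, obtenemos j(t) = 30. De la ecuación de la sacudida j(t) = 30, sustituimos t = 2.2263049337863174 para obtener j = 30.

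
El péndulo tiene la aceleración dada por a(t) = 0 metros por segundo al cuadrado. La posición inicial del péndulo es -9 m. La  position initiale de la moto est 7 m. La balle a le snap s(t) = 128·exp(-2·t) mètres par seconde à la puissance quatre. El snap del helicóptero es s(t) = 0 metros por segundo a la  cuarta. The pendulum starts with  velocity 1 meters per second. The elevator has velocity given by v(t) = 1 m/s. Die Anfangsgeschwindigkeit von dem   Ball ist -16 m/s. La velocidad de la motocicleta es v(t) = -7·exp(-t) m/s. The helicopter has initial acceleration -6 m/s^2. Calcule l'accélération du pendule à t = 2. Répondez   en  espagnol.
De la ecuación de la aceleración a(t) = 0, sustituimos t = 2 para obtener a = 0.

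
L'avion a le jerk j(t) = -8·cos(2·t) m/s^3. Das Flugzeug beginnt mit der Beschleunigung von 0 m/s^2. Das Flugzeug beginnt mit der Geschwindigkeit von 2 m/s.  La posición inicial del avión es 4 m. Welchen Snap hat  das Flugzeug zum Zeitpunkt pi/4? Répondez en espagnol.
Para resolver esto, necesitamos tomar 1 derivada de nuestra ecuación de la sacudida j(t) = -8·cos(2·t). Derivando la sacudida, obtenemos el snap: s(t) = 16·sin(2·t). Tenemos el snap s(t) = 16·sin(2·t). Sustituyendo t = pi/4: s(pi/4) = 16.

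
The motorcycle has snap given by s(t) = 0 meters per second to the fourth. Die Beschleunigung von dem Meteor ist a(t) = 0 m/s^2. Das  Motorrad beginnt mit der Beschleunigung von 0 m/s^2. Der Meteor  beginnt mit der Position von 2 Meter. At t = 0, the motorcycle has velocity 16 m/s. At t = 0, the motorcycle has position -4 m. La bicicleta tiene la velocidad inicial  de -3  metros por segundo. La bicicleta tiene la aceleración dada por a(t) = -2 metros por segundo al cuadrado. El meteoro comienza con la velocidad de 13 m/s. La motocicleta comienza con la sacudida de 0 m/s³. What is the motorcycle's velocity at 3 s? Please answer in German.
Ausgehend von dem Snap s(t) = 0, nehmen wir 3 Stammfunktionen. Das Integral von dem Snap ist der Ruck. Mit j(0) = 0 erhalten wir j(t) = 0. Durch Integration von dem Ruck und Verwendung der Anfangsbedingung a(0) = 0, erhalten wir a(t) = 0. Durch Integration von der Beschleunigung und Verwendung der Anfangsbedingung v(0) = 16, erhalten wir v(t) = 16. Aus der Gleichung für die Geschwindigkeit v(t) = 16, setzen wir t = 3 ein und erhalten v = 16.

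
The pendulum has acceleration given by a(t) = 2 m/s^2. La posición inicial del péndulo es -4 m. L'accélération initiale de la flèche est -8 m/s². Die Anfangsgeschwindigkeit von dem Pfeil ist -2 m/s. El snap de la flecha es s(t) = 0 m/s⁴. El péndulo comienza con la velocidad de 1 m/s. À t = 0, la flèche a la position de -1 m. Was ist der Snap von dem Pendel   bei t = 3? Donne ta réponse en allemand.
Ausgehend von der Beschleunigung a(t) = 2, nehmen wir 2 Ableitungen. Mit d/dt von a(t) finden wir j(t) = 0. Die Ableitung von dem Ruck ergibt den Snap: s(t) = 0. Aus der Gleichung für den Snap s(t) = 0, setzen wir t = 3 ein und erhalten s = 0.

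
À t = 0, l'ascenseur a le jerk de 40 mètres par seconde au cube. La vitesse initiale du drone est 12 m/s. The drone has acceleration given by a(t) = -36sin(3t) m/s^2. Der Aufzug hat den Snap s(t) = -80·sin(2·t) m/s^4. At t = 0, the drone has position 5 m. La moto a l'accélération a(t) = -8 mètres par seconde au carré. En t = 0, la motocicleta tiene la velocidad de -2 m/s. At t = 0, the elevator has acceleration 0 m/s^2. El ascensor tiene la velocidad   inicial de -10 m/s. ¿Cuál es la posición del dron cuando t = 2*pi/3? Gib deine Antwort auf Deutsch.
Um dies zu lösen, müssen wir 2 Stammfunktionen unserer Gleichung für die Beschleunigung a(t) = -36·sin(3·t) finden. Mit ∫a(t)dt und Anwendung von v(0) = 12, finden wir v(t) = 12·cos(3·t). Durch Integration von der Geschwindigkeit und Verwendung der Anfangsbedingung x(0) = 5, erhalten wir x(t) = 4·sin(3·t) + 5. Wir haben die Position x(t) = 4·sin(3·t) + 5. Durch Einsetzen von t = 2*pi/3: x(2*pi/3) = 5.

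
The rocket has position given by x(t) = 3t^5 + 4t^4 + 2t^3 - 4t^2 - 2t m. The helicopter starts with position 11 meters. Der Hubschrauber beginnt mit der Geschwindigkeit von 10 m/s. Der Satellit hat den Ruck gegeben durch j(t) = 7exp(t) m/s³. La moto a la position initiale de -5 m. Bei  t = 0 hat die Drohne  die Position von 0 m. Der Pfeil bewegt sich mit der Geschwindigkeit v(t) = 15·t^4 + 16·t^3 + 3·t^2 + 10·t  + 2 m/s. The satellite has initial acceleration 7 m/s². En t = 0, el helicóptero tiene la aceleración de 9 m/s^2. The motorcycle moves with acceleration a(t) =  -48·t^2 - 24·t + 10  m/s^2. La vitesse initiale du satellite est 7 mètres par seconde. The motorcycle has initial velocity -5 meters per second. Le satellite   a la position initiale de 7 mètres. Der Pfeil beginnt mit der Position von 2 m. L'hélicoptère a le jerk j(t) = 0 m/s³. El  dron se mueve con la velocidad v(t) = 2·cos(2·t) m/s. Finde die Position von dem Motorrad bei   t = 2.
Um dies zu lösen, müssen wir 2 Integrale unserer Gleichung für die Beschleunigung a(t) = -48·t^2 - 24·t + 10 finden. Das Integral von der Beschleunigung, mit v(0) = -5, ergibt die Geschwindigkeit: v(t) = -16·t^3 - 12·t^2 + 10·t - 5. Das Integral von der Geschwindigkeit ist die Position. Mit x(0) = -5 erhalten wir x(t) = -4·t^4 - 4·t^3 + 5·t^2 - 5·t - 5. Wir haben die Position x(t) = -4·t^4 - 4·t^3 + 5·t^2 - 5·t - 5. Durch Einsetzen von t = 2: x(2) = -91.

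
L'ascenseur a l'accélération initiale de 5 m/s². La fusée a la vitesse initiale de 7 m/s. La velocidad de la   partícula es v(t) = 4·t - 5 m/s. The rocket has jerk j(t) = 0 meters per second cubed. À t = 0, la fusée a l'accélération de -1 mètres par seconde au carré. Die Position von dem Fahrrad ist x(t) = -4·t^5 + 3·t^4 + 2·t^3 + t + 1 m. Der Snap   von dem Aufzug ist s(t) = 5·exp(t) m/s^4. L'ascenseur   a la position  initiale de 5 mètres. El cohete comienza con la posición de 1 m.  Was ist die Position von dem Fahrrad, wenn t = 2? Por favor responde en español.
De la ecuación de la posición x(t) = -4·t^5 + 3·t^4 + 2·t^3 + t + 1, sustituimos t = 2 para obtener x = -61.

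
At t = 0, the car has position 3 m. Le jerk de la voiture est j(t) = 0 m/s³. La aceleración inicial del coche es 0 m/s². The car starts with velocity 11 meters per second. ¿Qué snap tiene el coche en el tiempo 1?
Debemos derivar nuestra ecuación de la sacudida j(t) = 0 1 vez. Tomando d/dt de j(t), encontramos s(t) = 0. De la ecuación del snap s(t) = 0, sustituimos t = 1 para obtener s = 0.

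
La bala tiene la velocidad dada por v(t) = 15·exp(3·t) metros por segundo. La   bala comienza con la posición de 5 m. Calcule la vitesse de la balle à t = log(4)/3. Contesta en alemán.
Wir haben die Geschwindigkeit v(t) = 15·exp(3·t). Durch Einsetzen von t = log(4)/3: v(log(4)/3) = 60.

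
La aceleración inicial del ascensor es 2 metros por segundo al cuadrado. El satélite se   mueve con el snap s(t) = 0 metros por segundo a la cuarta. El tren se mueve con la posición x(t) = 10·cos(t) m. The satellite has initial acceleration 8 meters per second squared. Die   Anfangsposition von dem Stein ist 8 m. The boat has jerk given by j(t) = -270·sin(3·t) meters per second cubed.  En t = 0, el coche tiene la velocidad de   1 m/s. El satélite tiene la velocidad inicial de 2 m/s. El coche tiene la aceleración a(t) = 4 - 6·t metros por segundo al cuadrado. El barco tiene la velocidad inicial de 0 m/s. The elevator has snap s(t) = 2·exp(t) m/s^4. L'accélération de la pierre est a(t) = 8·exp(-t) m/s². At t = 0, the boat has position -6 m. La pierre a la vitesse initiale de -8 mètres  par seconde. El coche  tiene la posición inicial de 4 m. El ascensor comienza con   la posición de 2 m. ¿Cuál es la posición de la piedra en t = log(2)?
Para resolver esto, necesitamos tomar 2 antiderivadas de nuestra ecuación de la aceleración a(t) = 8·exp(-t). Tomando ∫a(t)dt y aplicando v(0) = -8, encontramos v(t) = -8·exp(-t). La antiderivada de la velocidad, con x(0) = 8, da la posición: x(t) = 8·exp(-t). De la ecuación de la posición x(t) = 8·exp(-t), sustituimos t = log(2) para obtener x = 4.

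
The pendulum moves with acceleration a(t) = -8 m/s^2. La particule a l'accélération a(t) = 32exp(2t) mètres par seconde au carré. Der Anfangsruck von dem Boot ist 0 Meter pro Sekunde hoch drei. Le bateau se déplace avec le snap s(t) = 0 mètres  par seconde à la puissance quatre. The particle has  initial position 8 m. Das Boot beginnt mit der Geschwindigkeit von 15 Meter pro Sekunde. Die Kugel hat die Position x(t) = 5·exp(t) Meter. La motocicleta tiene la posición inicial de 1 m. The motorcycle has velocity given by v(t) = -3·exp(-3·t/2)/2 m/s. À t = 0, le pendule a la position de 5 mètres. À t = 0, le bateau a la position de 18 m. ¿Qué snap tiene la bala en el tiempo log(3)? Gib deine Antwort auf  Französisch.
Pour résoudre ceci, nous devons prendre 4 dérivées de notre équation de la position x(t) = 5·exp(t). En prenant d/dt de x(t), nous trouvons v(t) = 5·exp(t). La dérivée de la vitesse donne l'accélération: a(t) = 5·exp(t). En dérivant l'accélération, nous obtenons le jerk: j(t) = 5·exp(t). En dérivant le jerk, nous obtenons le snap: s(t) = 5·exp(t). En utilisant s(t) = 5·exp(t) et en substituant t = log(3), nous trouvons s = 15.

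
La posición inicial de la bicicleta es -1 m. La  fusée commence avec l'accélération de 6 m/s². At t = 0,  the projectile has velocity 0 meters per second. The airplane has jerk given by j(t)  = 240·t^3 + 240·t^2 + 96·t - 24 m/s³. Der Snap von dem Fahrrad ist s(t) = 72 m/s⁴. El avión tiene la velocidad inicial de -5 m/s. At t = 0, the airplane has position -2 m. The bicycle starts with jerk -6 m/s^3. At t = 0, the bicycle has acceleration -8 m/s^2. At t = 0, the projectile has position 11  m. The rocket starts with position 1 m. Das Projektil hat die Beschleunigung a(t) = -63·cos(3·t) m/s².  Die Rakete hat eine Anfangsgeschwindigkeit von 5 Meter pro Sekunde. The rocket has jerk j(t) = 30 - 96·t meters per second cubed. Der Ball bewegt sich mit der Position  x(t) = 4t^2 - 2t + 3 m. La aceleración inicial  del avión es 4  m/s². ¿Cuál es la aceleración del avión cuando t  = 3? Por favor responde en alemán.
Um dies zu lösen, müssen wir 1 Stammfunktion unserer Gleichung für den Ruck j(t) = 240·t^3 + 240·t^2 + 96·t - 24 finden. Mit ∫j(t)dt und Anwendung von a(0) = 4, finden wir a(t) = 60·t^4 + 80·t^3 + 48·t^2 - 24·t + 4. Aus der Gleichung für die Beschleunigung a(t) = 60·t^4 + 80·t^3 + 48·t^2 - 24·t + 4, setzen wir t = 3 ein und erhalten a = 7384.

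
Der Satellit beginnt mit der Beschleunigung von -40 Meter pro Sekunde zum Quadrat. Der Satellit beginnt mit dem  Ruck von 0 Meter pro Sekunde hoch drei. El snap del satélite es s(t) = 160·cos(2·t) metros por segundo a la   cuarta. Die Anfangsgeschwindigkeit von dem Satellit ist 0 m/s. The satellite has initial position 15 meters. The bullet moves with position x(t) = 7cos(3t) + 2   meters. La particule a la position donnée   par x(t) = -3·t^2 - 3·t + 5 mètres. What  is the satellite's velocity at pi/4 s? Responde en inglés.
To find the answer, we compute 3 antiderivatives of s(t) = 160·cos(2·t). The antiderivative of snap, with j(0) = 0, gives jerk: j(t) = 80·sin(2·t). The integral of jerk, with a(0) = -40, gives acceleration: a(t) = -40·cos(2·t). Integrating acceleration and using the initial condition v(0) = 0, we get v(t) = -20·sin(2·t). Using v(t) = -20·sin(2·t) and substituting t = pi/4, we find v = -20.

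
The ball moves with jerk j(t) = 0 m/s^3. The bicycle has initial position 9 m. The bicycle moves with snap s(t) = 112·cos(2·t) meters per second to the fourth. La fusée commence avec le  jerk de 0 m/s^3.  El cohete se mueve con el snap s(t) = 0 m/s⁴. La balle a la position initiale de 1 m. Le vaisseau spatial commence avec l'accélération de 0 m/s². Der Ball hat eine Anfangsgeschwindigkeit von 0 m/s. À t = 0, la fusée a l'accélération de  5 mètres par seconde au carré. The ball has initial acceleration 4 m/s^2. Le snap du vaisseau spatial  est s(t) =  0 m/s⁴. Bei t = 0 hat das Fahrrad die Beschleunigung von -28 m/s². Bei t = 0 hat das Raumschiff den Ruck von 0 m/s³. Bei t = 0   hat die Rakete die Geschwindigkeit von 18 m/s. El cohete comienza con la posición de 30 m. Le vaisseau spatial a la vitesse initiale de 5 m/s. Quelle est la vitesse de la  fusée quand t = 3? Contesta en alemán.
Wir müssen das Integral unserer Gleichung für den Snap s(t) = 0 3-mal finden. Mit ∫s(t)dt und Anwendung von j(0) = 0, finden wir j(t) = 0. Mit ∫j(t)dt und Anwendung von a(0) = 5, finden wir a(t) = 5. Durch Integration von der Beschleunigung und Verwendung der Anfangsbedingung v(0) = 18, erhalten wir v(t) = 5·t + 18. Mit v(t) = 5·t + 18 und Einsetzen von t = 3, finden wir v = 33.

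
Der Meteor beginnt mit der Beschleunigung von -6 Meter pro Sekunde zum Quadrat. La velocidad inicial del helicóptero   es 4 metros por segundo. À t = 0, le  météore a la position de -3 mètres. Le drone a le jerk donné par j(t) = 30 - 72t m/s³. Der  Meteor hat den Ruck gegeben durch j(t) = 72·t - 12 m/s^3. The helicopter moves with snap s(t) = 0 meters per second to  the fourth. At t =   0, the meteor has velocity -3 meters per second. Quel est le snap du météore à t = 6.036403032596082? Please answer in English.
We must differentiate our jerk equation j(t) = 72·t - 12 1 time. Differentiating jerk, we get snap: s(t) = 72. From the given snap equation s(t) = 72, we substitute t = 6.036403032596082 to get s = 72.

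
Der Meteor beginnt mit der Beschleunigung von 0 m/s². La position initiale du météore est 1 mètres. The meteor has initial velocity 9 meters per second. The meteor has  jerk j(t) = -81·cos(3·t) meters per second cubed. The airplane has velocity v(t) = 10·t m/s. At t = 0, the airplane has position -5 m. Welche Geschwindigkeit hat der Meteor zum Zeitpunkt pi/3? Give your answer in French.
Nous devons intégrer notre équation du jerk j(t) = -81·cos(3·t) 2 fois. La primitive du jerk, avec a(0) = 0, donne l'accélération: a(t) = -27·sin(3·t). La primitive de l'accélération, avec v(0) = 9, donne la vitesse: v(t) = 9·cos(3·t). De l'équation de la vitesse v(t) = 9·cos(3·t), nous substituons t = pi/3 pour obtenir v = -9.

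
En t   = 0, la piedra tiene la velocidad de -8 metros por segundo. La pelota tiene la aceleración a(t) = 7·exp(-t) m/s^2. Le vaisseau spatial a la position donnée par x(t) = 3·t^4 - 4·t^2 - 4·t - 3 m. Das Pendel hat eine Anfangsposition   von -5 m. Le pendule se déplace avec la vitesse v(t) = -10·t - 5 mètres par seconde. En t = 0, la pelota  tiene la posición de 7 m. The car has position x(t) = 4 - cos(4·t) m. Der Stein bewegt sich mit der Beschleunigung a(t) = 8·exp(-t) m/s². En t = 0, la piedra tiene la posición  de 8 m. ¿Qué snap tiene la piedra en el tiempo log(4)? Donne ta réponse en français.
Nous devons dériver notre équation de l'accélération a(t) = 8·exp(-t) 2 fois. La dérivée de l'accélération donne le jerk: j(t) = -8·exp(-t). La dérivée du jerk donne le snap: s(t) = 8·exp(-t). Nous avons le snap s(t) = 8·exp(-t). En substituant t = log(4): s(log(4)) = 2.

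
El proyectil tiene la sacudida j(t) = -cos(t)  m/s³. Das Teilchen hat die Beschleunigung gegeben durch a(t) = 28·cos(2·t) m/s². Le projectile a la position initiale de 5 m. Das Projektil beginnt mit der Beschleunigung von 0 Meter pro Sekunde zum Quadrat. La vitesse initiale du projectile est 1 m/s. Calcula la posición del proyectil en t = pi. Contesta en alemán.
Wir müssen unsere Gleichung für den Ruck j(t) = -cos(t) 3-mal integrieren. Mit ∫j(t)dt und Anwendung von a(0) = 0, finden wir a(t) = -sin(t). Das Integral von der Beschleunigung ist die Geschwindigkeit. Mit v(0) = 1 erhalten wir v(t) = cos(t). Die Stammfunktion von der Geschwindigkeit ist die Position. Mit x(0) = 5 erhalten wir x(t) = sin(t) + 5. Wir haben die Position x(t) = sin(t) + 5. Durch Einsetzen von t = pi: x(pi) = 5.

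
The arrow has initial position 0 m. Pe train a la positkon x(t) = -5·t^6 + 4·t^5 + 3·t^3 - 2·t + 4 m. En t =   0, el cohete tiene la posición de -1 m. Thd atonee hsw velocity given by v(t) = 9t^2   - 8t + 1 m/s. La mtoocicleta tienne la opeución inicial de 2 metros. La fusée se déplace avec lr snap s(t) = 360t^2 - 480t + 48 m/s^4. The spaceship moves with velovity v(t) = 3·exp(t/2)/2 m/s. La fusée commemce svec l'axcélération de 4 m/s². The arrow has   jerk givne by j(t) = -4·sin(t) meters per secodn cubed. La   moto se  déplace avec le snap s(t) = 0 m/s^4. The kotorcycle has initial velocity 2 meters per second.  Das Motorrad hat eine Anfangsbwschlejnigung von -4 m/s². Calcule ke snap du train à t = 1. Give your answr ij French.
En partant de la position x(t) = -5·t^6 + 4·t^5 + 3·t^3 - 2·t + 4, nous prenons 4 dérivées. En dérivant la position, nous obtenons la vitesse: v(t) = -30·t^5 + 20·t^4 + 9·t^2 - 2. En dérivant la vitesse, nous obtenons l'accélération: a(t) = -150·t^4 + 80·t^3 + 18·t. En dérivant l'accélération, nous obtenons le jerk: j(t) = -600·t^3 + 240·t^2 + 18. En dérivant le jerk, nous obtenons le snap: s(t) = -1800·t^2 + 480·t. En utilisant s(t) = -1800·t^2 + 480·t et en substituant t = 1, nous trouvons s = -1320.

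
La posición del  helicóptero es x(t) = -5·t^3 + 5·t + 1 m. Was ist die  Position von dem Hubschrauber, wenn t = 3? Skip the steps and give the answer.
Die Position bei t = 3 ist x = -119.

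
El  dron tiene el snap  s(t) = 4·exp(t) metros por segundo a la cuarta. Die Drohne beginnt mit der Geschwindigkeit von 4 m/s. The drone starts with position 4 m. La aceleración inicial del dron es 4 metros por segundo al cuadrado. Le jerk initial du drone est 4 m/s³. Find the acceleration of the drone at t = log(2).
To solve this, we need to take 2 integrals of our snap equation s(t) = 4·exp(t). The integral of snap is jerk. Using j(0) = 4, we get j(t) = 4·exp(t). The antiderivative of jerk, with a(0) = 4, gives acceleration: a(t) = 4·exp(t). Using a(t) = 4·exp(t) and substituting t = log(2), we find a = 8.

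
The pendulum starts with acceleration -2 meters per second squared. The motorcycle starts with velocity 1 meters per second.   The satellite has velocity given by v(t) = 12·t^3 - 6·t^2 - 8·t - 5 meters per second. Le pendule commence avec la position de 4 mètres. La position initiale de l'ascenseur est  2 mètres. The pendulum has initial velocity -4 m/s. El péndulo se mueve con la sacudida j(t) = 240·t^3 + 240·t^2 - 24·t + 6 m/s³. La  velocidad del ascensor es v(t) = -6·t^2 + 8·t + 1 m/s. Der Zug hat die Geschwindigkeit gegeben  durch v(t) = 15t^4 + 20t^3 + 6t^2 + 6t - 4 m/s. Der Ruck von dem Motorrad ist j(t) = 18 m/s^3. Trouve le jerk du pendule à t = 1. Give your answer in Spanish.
Tenemos la sacudida j(t) = 240·t^3 + 240·t^2 - 24·t + 6. Sustituyendo t = 1: j(1) = 462.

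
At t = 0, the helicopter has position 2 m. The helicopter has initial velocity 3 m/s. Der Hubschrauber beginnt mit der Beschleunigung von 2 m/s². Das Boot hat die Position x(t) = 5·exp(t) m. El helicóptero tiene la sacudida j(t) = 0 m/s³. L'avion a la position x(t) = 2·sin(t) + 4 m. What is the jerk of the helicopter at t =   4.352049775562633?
From the given jerk equation j(t) = 0, we substitute t = 4.352049775562633 to get j = 0.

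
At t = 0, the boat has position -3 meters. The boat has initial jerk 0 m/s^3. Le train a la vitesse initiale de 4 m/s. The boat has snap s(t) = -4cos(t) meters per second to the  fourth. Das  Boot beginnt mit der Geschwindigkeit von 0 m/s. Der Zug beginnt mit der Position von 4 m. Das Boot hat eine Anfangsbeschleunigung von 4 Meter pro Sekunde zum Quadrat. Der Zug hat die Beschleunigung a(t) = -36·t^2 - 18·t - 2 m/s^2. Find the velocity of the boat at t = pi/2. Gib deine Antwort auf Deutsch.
Wir müssen unsere Gleichung für den Snap s(t) = -4·cos(t) 3-mal integrieren. Die Stammfunktion von dem Snap ist der Ruck. Mit j(0) = 0 erhalten wir j(t) = -4·sin(t). Die Stammfunktion von dem Ruck, mit a(0) = 4, ergibt die Beschleunigung: a(t) = 4·cos(t). Mit ∫a(t)dt und Anwendung von v(0) = 0, finden wir v(t) = 4·sin(t). Aus der Gleichung für die Geschwindigkeit v(t) = 4·sin(t), setzen wir t = pi/2 ein und erhalten v = 4.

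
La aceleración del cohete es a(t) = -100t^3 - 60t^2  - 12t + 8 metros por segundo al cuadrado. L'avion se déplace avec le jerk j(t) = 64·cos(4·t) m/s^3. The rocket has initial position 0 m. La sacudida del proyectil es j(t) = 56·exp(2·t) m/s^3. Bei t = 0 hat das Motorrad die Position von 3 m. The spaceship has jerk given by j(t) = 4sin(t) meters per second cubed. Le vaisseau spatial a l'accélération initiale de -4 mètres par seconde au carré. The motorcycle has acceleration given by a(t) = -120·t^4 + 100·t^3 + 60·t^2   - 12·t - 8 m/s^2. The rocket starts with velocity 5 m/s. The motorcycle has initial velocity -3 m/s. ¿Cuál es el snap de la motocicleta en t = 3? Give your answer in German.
Um dies zu lösen, müssen wir 2 Ableitungen unserer Gleichung für die Beschleunigung a(t) = -120·t^4 + 100·t^3 + 60·t^2 - 12·t - 8 nehmen. Mit d/dt von a(t) finden wir j(t) = -480·t^3 + 300·t^2 + 120·t - 12. Die Ableitung von dem Ruck ergibt den Snap: s(t) = -1440·t^2 + 600·t + 120. Aus der Gleichung für den Snap s(t) = -1440·t^2 + 600·t + 120, setzen wir t = 3 ein und erhalten s = -11040.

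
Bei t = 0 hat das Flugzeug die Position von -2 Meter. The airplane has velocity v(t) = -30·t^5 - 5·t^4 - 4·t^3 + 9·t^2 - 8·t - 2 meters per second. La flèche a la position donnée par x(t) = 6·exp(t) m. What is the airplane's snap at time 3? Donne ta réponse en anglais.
Starting from velocity v(t) = -30·t^5 - 5·t^4 - 4·t^3 + 9·t^2 - 8·t - 2, we take 3 derivatives. Taking d/dt of v(t), we find a(t) = -150·t^4 - 20·t^3 - 12·t^2 + 18·t - 8. The derivative of acceleration gives jerk: j(t) = -600·t^3 - 60·t^2 - 24·t + 18. Taking d/dt of j(t), we find s(t) = -1800·t^2 - 120·t - 24. We have snap s(t) = -1800·t^2 - 120·t - 24. Substituting t = 3: s(3) = -16584.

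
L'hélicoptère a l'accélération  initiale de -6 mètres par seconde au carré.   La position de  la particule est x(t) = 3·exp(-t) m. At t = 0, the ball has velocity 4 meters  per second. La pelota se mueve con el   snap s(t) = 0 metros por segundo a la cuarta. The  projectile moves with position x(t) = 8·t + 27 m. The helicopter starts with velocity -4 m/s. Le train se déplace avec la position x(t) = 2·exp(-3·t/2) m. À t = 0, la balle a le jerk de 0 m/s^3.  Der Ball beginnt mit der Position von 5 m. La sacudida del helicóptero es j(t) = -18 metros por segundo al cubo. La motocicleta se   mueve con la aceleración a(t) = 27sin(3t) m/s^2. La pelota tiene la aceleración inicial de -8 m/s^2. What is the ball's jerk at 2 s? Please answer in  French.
Pour résoudre ceci, nous devons prendre 1 intégrale de notre équation du snap s(t) = 0. En prenant ∫s(t)dt et en appliquant j(0) = 0, nous trouvons j(t) = 0. En utilisant j(t) = 0 et en substituant t = 2, nous trouvons j = 0.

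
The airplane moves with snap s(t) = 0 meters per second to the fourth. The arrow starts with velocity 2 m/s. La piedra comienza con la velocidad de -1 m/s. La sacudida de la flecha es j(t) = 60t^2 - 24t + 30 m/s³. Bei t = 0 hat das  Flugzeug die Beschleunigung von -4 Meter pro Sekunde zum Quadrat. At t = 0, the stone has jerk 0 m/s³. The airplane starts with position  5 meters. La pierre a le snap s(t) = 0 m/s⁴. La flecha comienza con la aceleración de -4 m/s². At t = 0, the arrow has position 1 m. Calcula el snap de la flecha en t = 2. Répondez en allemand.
Wir müssen unsere Gleichung für den Ruck j(t) = 60·t^2 - 24·t + 30 1-mal ableiten. Durch Ableiten von dem Ruck erhalten wir den Snap: s(t) = 120·t - 24. Wir haben den Snap s(t) = 120·t - 24. Durch Einsetzen von t = 2: s(2) = 216.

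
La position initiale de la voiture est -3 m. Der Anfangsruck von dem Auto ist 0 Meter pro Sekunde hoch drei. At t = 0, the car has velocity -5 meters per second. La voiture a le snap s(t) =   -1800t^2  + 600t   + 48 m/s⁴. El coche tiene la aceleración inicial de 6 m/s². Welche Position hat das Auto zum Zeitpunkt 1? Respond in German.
Um dies zu lösen, müssen wir 4 Integrale unserer Gleichung für den Snap s(t) = -1800·t^2 + 600·t + 48 finden. Das Integral von dem Snap ist der Ruck. Mit j(0) = 0 erhalten wir j(t) = 12·t·(-50·t^2 + 25·t + 4). Durch Integration von dem Ruck und Verwendung der Anfangsbedingung a(0) = 6, erhalten wir a(t) = -150·t^4 + 100·t^3 + 24·t^2 + 6. Mit ∫a(t)dt und Anwendung von v(0) = -5, finden wir v(t) = -30·t^5 + 25·t^4 + 8·t^3 + 6·t - 5. Mit ∫v(t)dt und Anwendung von x(0) = -3, finden wir x(t) = -5·t^6 + 5·t^5 + 2·t^4 + 3·t^2 - 5·t - 3. Mit x(t) = -5·t^6 + 5·t^5 + 2·t^4 + 3·t^2 - 5·t - 3 und Einsetzen von t = 1, finden wir x = -3.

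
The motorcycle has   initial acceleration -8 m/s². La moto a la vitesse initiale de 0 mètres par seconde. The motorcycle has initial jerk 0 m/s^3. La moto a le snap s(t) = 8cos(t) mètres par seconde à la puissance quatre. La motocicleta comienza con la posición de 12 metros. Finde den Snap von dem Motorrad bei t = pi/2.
Mit s(t) = 8·cos(t) und Einsetzen von t = pi/2, finden wir s = 0.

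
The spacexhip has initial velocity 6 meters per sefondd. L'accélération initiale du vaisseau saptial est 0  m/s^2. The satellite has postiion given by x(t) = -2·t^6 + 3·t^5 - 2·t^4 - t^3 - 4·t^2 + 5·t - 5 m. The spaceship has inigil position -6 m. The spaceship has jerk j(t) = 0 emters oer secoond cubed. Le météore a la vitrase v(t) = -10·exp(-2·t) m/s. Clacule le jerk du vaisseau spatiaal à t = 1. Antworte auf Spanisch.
De la ecuación de la sacudida j(t) = 0, sustituimos t = 1 para obtener j = 0.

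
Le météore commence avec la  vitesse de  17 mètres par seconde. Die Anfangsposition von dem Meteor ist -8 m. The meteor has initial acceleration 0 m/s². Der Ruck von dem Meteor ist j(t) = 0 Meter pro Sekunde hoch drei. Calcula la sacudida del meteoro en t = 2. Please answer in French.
En utilisant j(t) = 0 et en substituant t = 2, nous trouvons j = 0.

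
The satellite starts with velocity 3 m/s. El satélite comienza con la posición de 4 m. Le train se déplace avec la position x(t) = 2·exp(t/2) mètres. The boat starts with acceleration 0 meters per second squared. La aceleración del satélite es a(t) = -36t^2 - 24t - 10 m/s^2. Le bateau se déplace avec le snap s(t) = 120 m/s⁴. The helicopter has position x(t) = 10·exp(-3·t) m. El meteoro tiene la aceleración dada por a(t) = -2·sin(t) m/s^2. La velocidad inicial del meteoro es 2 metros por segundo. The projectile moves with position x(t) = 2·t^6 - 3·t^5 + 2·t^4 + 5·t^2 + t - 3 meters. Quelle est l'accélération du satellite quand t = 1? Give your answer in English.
We have acceleration a(t) = -36·t^2 - 24·t - 10. Substituting t = 1: a(1) = -70.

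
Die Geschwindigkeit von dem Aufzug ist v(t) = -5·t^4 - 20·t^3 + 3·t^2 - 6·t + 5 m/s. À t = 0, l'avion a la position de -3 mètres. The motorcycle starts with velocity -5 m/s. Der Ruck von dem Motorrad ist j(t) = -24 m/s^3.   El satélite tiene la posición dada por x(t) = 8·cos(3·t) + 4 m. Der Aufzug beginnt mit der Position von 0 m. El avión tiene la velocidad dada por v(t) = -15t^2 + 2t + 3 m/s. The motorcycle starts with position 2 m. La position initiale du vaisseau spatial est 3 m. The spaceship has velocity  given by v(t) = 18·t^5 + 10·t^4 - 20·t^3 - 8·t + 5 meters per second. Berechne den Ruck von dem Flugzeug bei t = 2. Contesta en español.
Partiendo de la velocidad v(t) = -15·t^2 + 2·t + 3, tomamos 2 derivadas. Tomando d/dt de v(t), encontramos a(t) = 2 - 30·t. La derivada de la aceleración da la sacudida: j(t) = -30. Tenemos la sacudida j(t) = -30. Sustituyendo t = 2: j(2) = -30.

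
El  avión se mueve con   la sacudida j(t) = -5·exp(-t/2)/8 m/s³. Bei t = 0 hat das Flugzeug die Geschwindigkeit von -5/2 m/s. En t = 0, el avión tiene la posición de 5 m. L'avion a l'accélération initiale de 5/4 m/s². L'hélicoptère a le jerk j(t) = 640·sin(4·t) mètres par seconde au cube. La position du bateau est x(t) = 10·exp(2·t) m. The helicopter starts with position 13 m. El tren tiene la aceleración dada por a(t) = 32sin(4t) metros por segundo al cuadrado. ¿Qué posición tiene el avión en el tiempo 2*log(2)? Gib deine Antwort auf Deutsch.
Um dies zu lösen, müssen wir 3 Stammfunktionen unserer Gleichung für den Ruck j(t) = -5·exp(-t/2)/8 finden. Die Stammfunktion von dem Ruck, mit a(0) = 5/4, ergibt die Beschleunigung: a(t) = 5·exp(-t/2)/4. Mit ∫a(t)dt und Anwendung von v(0) = -5/2, finden wir v(t) = -5·exp(-t/2)/2. Durch Integration von der Geschwindigkeit und Verwendung der Anfangsbedingung x(0) = 5, erhalten wir x(t) = 5·exp(-t/2). Wir haben die Position x(t) = 5·exp(-t/2). Durch Einsetzen von t = 2*log(2): x(2*log(2)) = 5/2.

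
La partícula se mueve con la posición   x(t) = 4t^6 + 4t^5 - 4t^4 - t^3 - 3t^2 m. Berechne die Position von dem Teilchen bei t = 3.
Wir haben die Position x(t) = 4·t^6 + 4·t^5 - 4·t^4 - t^3 - 3·t^2. Durch Einsetzen von t = 3: x(3) = 3510.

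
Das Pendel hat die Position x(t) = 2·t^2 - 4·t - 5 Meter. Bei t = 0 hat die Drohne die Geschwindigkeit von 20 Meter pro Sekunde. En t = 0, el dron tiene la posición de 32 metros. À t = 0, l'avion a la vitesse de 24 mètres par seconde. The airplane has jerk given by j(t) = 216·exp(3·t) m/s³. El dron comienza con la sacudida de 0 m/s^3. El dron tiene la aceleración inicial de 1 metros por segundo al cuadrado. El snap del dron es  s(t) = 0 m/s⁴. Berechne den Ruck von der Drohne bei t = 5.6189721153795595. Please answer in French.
En partant du snap s(t) = 0, nous prenons 1 intégrale. En prenant ∫s(t)dt et en appliquant j(0) = 0, nous trouvons j(t) = 0. Nous avons le jerk j(t) = 0. En substituant t = 5.6189721153795595: j(5.6189721153795595) = 0.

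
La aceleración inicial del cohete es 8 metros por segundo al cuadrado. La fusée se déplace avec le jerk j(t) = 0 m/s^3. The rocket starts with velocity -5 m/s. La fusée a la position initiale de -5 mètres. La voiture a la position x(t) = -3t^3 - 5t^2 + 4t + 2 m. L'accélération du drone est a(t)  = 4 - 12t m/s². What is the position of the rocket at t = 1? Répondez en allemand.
Ausgehend von dem Ruck j(t) = 0, nehmen wir 3 Stammfunktionen. Durch Integration von dem Ruck und Verwendung der Anfangsbedingung a(0) = 8, erhalten wir a(t) = 8. Die Stammfunktion von der Beschleunigung, mit v(0) = -5, ergibt die Geschwindigkeit: v(t) = 8·t - 5. Durch Integration von der Geschwindigkeit und Verwendung der Anfangsbedingung x(0) = -5, erhalten wir x(t) = 4·t^2 - 5·t - 5. Mit x(t) = 4·t^2 - 5·t - 5 und Einsetzen von t = 1, finden wir x = -6.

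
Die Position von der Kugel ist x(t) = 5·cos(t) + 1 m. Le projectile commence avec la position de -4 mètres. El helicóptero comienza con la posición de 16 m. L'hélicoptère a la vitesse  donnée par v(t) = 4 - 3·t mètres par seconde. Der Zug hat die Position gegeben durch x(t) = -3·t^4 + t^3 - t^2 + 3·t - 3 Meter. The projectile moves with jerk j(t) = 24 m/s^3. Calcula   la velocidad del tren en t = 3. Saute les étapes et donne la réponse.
La velocidad en t = 3 es v = -300.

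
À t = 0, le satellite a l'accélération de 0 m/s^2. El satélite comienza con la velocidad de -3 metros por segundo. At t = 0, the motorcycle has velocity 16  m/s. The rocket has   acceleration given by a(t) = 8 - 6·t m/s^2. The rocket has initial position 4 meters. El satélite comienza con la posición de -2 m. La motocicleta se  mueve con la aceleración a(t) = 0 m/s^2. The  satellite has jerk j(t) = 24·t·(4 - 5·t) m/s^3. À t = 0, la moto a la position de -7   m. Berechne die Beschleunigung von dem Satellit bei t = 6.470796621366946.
Um dies zu lösen, müssen wir 1 Stammfunktion unserer Gleichung für den Ruck j(t) = 24·t·(4 - 5·t) finden. Die Stammfunktion von dem Ruck, mit a(0) = 0, ergibt die Beschleunigung: a(t) = t^2·(48 - 40·t). Mit a(t) = t^2·(48 - 40·t) und Einsetzen von t = 6.470796621366946, finden wir a = -8827.78505928906.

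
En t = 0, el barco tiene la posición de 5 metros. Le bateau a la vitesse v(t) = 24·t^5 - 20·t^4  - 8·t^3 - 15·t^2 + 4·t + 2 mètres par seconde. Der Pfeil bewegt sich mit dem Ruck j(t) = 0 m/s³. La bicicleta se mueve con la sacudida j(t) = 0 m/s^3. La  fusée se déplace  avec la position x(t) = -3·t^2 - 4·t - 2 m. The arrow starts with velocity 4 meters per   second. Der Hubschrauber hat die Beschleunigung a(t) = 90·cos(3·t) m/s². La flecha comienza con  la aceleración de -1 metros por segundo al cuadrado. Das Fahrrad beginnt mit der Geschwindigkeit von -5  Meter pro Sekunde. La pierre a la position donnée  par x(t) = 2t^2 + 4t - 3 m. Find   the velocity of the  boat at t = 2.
Using v(t) = 24·t^5 - 20·t^4 - 8·t^3 - 15·t^2 + 4·t + 2 and substituting t = 2, we find v = 334.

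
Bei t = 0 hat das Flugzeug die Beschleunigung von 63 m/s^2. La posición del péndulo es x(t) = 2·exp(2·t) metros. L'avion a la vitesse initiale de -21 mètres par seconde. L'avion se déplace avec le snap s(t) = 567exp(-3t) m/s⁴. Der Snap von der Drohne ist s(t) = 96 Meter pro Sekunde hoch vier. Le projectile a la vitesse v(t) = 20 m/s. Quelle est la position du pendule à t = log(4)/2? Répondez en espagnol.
Usando x(t) = 2·exp(2·t) y sustituyendo t = log(4)/2, encontramos x = 8.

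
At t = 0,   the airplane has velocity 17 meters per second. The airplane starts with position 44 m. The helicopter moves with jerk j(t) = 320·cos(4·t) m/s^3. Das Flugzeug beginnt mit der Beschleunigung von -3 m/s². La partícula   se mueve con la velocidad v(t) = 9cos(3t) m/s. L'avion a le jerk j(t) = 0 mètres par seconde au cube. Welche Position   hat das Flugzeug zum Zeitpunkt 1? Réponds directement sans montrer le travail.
Die Position bei t = 1 ist x = 119/2.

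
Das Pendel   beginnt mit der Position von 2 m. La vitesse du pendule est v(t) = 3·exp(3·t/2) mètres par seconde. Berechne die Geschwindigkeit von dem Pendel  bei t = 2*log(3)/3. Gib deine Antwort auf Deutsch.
Mit v(t) = 3·exp(3·t/2) und Einsetzen von t = 2*log(3)/3, finden wir v = 9.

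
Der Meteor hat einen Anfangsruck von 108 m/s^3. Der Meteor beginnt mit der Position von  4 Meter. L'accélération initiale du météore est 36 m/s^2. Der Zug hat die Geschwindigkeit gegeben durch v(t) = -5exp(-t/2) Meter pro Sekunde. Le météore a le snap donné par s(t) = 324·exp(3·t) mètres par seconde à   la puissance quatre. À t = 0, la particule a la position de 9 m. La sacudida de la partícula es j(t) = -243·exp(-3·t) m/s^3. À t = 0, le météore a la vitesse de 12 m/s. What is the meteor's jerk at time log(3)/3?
We need to integrate our snap equation s(t) = 324·exp(3·t) 1 time. The integral of snap, with j(0) = 108, gives jerk: j(t) = 108·exp(3·t). Using j(t) = 108·exp(3·t) and substituting t = log(3)/3, we find j = 324.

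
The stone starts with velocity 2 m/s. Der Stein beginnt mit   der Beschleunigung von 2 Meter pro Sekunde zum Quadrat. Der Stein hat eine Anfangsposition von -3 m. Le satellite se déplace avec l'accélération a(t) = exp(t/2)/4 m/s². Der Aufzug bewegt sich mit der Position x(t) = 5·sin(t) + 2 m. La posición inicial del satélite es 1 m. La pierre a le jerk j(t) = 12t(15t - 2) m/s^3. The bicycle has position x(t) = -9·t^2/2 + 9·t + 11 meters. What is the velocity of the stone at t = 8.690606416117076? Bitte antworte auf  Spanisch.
Necesitamos integrar nuestra ecuación de la sacudida j(t) = 12·t·(15·t - 2) 2 veces. Tomando ∫j(t)dt y aplicando a(0) = 2, encontramos a(t) = 60·t^3 - 12·t^2 + 2. Integrando la aceleración y usando la condición inicial v(0) = 2, obtenemos v(t) = 15·t^4 - 4·t^3 + 2·t + 2. Usando v(t) = 15·t^4 - 4·t^3 + 2·t + 2 y sustituyendo t = 8.690606416117076, encontramos v = 82957.9919814419.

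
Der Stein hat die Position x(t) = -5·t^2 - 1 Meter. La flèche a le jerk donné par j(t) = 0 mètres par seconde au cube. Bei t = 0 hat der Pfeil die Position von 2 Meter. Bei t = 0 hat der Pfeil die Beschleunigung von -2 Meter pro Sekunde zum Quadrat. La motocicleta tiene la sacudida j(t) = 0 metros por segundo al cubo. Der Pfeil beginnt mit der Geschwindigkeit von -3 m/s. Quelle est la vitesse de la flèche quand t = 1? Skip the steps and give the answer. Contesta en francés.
À t = 1, v = -5.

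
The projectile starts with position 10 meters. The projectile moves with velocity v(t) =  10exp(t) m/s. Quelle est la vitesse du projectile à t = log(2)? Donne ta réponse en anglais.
We have velocity v(t) = 10·exp(t). Substituting t = log(2): v(log(2)) = 20.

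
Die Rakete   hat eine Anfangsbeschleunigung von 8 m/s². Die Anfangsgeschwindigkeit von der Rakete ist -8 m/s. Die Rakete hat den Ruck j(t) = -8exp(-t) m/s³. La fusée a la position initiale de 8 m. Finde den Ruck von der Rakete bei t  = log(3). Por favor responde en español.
Tenemos la sacudida j(t) = -8·exp(-t). Sustituyendo t = log(3): j(log(3)) = -8/3.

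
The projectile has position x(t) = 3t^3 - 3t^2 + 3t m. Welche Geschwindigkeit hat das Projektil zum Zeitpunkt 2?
Wir müssen unsere Gleichung für die Position x(t) = 3·t^3 - 3·t^2 + 3·t 1-mal ableiten. Mit d/dt von x(t) finden wir v(t) = 9·t^2 - 6·t + 3. Mit v(t) = 9·t^2 - 6·t + 3 und Einsetzen von t = 2, finden wir v = 27.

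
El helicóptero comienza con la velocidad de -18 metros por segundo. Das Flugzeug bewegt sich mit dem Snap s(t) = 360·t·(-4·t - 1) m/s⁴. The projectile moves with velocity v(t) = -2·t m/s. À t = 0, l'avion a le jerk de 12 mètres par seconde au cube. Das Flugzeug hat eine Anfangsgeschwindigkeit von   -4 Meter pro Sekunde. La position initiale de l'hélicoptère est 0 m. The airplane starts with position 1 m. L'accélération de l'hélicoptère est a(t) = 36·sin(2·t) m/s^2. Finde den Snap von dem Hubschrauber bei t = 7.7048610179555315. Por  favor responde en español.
Partiendo de la aceleración a(t) = 36·sin(2·t), tomamos 2 derivadas. Derivando la aceleración, obtenemos la sacudida: j(t) = 72·cos(2·t). Tomando d/dt de j(t), encontramos s(t) = -144·sin(2·t). De la ecuación del snap s(t) = -144·sin(2·t), sustituimos t = 7.7048610179555315 para obtener s = -42.3128930769314.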